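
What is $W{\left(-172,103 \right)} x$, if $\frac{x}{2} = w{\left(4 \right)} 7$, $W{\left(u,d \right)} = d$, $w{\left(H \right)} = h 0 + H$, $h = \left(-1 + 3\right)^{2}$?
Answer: $5768$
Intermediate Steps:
$h = 4$ ($h = 2^{2} = 4$)
$w{\left(H \right)} = H$ ($w{\left(H \right)} = 4 \cdot 0 + H = 0 + H = H$)
$x = 56$ ($x = 2 \cdot 4 \cdot 7 = 2 \cdot 28 = 56$)
$W{\left(-172,103 \right)} x = 103 \cdot 56 = 5768$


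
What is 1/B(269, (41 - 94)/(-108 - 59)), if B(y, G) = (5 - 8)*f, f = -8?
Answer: 1/24 ≈ 0.041667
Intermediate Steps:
B(y, G) = 24 (B(y, G) = (5 - 8)*(-8) = -3*(-8) = 24)
1/B(269, (41 - 94)/(-108 - 59)) = 1/24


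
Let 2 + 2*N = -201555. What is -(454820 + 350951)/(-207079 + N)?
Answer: 1611542/615715 ≈ 2.6174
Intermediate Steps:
N = -201557/2 (N = -1 + (½)*(-201555) = -1 - 201555/2 = -201557/2 ≈ -1.0078e+5)
-(454820 + 350951)/(-207079 + N) = -(454820 + 350951)/(-207079 - 201557/2) = -805771/(-615715/2) = -805771*(-2)/615715 = -1*(-1611542/615715) = 1611542/615715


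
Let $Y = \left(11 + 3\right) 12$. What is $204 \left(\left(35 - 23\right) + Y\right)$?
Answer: $36720$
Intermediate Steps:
$Y = 168$ ($Y = 14 \cdot 12 = 168$)
$204 \left(\left(35 - 23\right) + Y\right) = 204 \left(\left(35 - 23\right) + 168\right) = 204 \left(12 + 168\right) = 204 \cdot 180 = 36720$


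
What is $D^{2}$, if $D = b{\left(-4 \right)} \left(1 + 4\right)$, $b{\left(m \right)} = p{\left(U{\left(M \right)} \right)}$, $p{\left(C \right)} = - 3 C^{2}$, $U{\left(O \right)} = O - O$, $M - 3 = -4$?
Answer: $0$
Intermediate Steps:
$M = -1$ ($M = 3 - 4 = -1$)
$U{\left(O \right)} = 0$
$b{\left(m \right)} = 0$ ($b{\left(m \right)} = - 3 \cdot 0^{2} = \left(-3\right) 0 = 0$)
$D = 0$ ($D = 0 \left(1 + 4\right) = 0 \cdot 5 = 0$)
$D^{2} = 0^{2} = 0$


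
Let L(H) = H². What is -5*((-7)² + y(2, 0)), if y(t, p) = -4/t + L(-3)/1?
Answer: -280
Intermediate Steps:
y(t, p) = 9 - 4/t (y(t, p) = -4/t + (-3)²/1 = -4/t + 9*1 = -4/t + 9 = 9 - 4/t)
-5*((-7)² + y(2, 0)) = -5*((-7)² + (9 - 4/2)) = -5*(49 + (9 - 4*½)) = -5*(49 + (9 - 2)) = -5*(49 + 7) = -5*56 = -280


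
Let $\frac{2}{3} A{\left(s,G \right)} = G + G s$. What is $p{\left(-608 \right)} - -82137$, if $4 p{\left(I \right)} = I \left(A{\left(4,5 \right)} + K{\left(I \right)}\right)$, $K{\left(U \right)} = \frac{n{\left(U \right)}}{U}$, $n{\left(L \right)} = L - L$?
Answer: $76437$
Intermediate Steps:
$n{\left(L \right)} = 0$
$K{\left(U \right)} = 0$ ($K{\left(U \right)} = \frac{0}{U} = 0$)
$A{\left(s,G \right)} = \frac{3 G}{2} + \frac{3 G s}{2}$ ($A{\left(s,G \right)} = \frac{3 \left(G + G s\right)}{2} = \frac{3 G}{2} + \frac{3 G s}{2}$)
$p{\left(I \right)} = \frac{75 I}{8}$ ($p{\left(I \right)} = \frac{I \left(\frac{3}{2} \cdot 5 \left(1 + 4\right) + 0\right)}{4} = \frac{I \left(\frac{3}{2} \cdot 5 \cdot 5 + 0\right)}{4} = \frac{I \left(\frac{75}{2} + 0\right)}{4} = \frac{I \frac{75}{2}}{4} = \frac{\frac{75}{2} I}{4} = \frac{75 I}{8}$)
$p{\left(-608 \right)} - -82137 = \frac{75}{8} \left(-608\right) - -82137 = -5700 + 82137 = 76437$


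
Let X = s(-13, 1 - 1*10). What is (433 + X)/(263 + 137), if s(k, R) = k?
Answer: 21/20 ≈ 1.0500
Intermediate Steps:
X = -13
(433 + X)/(263 + 137) = (433 - 13)/(263 + 137) = 420/400 = 420*(1/400) = 21/20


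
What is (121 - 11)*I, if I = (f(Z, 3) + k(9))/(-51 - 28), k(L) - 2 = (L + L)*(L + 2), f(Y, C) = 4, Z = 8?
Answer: -22440/79 ≈ -284.05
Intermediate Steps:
k(L) = 2 + 2*L*(2 + L) (k(L) = 2 + (L + L)*(L + 2) = 2 + (2*L)*(2 + L) = 2 + 2*L*(2 + L))
I = -204/79 (I = (4 + (2 + 2*9² + 4*9))/(-51 - 28) = (4 + (2 + 2*81 + 36))/(-79) = (4 + (2 + 162 + 36))*(-1/79) = (4 + 200)*(-1/79) = 204*(-1/79) = -204/79 ≈ -2.5823)
(121 - 11)*I = (121 - 11)*(-204/79) = 110*(-204/79) = -22440/79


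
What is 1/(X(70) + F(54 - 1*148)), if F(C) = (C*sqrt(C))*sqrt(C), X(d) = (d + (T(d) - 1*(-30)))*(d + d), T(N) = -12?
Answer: 1/21156 ≈ 4.7268e-5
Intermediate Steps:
X(d) = 2*d*(18 + d) (X(d) = (d + (-12 - 1*(-30)))*(d + d) = (d + (-12 + 30))*(2*d) = (d + 18)*(2*d) = (18 + d)*(2*d) = 2*d*(18 + d))
F(C) = C**2 (F(C) = C**(3/2)*sqrt(C) = C**2)
1/(X(70) + F(54 - 1*148)) = 1/(2*70*(18 + 70) + (54 - 1*148)**2) = 1/(2*70*88 + (54 - 148)**2) = 1/(12320 + (-94)**2) = 1/(12320 + 8836) = 1/21156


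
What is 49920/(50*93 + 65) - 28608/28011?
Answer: 84228160/8804791 ≈ 9.5662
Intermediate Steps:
49920/(50*93 + 65) - 28608/28011 = 49920/(4650 + 65) - 28608*1/28011 = 49920/4715 - 9536/9337 = 49920*(1/4715) - 9536/9337 = 9984/943 - 9536/9337 = 84228160/8804791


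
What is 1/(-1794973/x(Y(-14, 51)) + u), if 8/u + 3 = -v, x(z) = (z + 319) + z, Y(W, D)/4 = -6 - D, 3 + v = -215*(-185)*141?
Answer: 768333675/10066702200479 ≈ 7.6324e-5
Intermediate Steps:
v = 5608272 (v = -3 - 215*(-185)*141 = -3 + 39775*141 = -3 + 5608275 = 5608272)
Y(W, D) = -24 - 4*D (Y(W, D) = 4*(-6 - D) = -24 - 4*D)
x(z) = 319 + 2*z (x(z) = (319 + z) + z = 319 + 2*z)
u = -8/5608275 (u = 8/(-3 - 1*5608272) = 8/(-3 - 5608272) = 8/(-5608275) = 8*(-1/5608275) = -8/5608275 ≈ -1.4265e-6)
1/(-1794973/x(Y(-14, 51)) + u) = 1/(-1794973/(319 + 2*(-24 - 4*51)) - 8/5608275) = 1/(-1794973/(319 + 2*(-24 - 204)) - 8/5608275) = 1/(-1794973/(319 + 2*(-228)) - 8/5608275) = 1/(-1794973/(319 - 456) - 8/5608275) = 1/(-1794973/(-137) - 8/5608275) = 1/(-1794973*(-1/137) - 8/5608275) = 1/(1794973/137 - 8/5608275) = 1/(10066702200479/768333675) = 768333675/10066702200479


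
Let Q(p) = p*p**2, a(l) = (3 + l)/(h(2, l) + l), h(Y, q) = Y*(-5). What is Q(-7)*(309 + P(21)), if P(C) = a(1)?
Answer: -952511/9 ≈ -1.0583e+5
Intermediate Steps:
h(Y, q) = -5*Y
a(l) = (3 + l)/(-10 + l) (a(l) = (3 + l)/(-5*2 + l) = (3 + l)/(-10 + l))
Q(p) = p**3
P(C) = -4/9 (P(C) = (3 + 1)/(-10 + 1) = 4/(-9) = -1/9*4 = -4/9)
Q(-7)*(309 + P(21)) = (-7)**3*(309 - 4/9) = -343*2777/9 = -952511/9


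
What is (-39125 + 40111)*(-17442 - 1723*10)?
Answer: -34186592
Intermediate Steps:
(-39125 + 40111)*(-17442 - 1723*10) = 986*(-17442 - 17230) = 986*(-34672) = -34186592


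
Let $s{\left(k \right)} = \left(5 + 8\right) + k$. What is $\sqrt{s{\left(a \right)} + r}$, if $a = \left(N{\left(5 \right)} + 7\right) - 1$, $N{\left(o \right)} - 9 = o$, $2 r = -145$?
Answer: $\frac{i \sqrt{158}}{2} \approx 6.2849 i$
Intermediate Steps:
$r = - \frac{145}{2}$ ($r = \frac{1}{2} \left(-145\right) = - \frac{145}{2} \approx -72.5$)
$N{\left(o \right)} = 9 + o$
$a = 20$ ($a = \left(\left(9 + 5\right) + 7\right) - 1 = \left(14 + 7\right) - 1 = 21 - 1 = 20$)
$s{\left(k \right)} = 13 + k$
$\sqrt{s{\left(a \right)} + r} = \sqrt{\left(13 + 20\right) - \frac{145}{2}} = \sqrt{33 - \frac{145}{2}} = \sqrt{- \frac{79}{2}} = \frac{i \sqrt{158}}{2}$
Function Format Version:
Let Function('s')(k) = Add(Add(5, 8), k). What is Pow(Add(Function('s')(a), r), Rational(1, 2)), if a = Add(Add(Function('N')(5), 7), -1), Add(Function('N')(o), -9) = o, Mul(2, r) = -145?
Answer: Mul(Rational(1, 2), I, Pow(158, Rational(1, 2))) ≈ Mul(6.2849, I)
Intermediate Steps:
r = Rational(-145, 2) (r = Mul(Rational(1, 2), -145) = Rational(-145, 2) ≈ -72.500)
Function('N')(o) = Add(9, o)
a = 20 (a = Add(Add(Add(9, 5), 7), -1) = Add(Add(14, 7), -1) = Add(21, -1) = 20)
Function('s')(k) = Add(13, k)
Pow(Add(Function('s')(a), r), Rational(1, 2)) = Pow(Add(Add(13, 20), Rational(-145, 2)), Rational(1, 2)) = Pow(Add(33, Rational(-145, 2)), Rational(1, 2)) = Pow(Rational(-79, 2), Rational(1, 2)) = Mul(Rational(1, 2), I, Pow(158, Rational(1, 2)))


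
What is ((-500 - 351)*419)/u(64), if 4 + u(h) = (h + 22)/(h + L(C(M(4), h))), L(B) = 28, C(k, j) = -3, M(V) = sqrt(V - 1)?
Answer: 16402174/141 ≈ 1.1633e+5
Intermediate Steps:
M(V) = sqrt(-1 + V)
u(h) = -4 + (22 + h)/(28 + h) (u(h) = -4 + (h + 22)/(h + 28) = -4 + (22 + h)/(28 + h))
((-500 - 351)*419)/u(64) = ((-500 - 351)*419)/((3*(-30 - 1*64)/(28 + 64))) = (-851*419)/((3*(-30 - 64)/92)) = -356569/(3*(1/92)*(-94)) = -356569/(-141/46) = -356569*(-46/141) = 16402174/141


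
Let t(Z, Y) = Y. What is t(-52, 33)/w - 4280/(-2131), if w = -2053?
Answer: 8716517/4374943 ≈ 1.9924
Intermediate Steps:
t(-52, 33)/w - 4280/(-2131) = 33/(-2053) - 4280/(-2131) = 33*(-1/2053) - 4280*(-1/2131) = -33/2053 + 4280/2131 = 8716517/4374943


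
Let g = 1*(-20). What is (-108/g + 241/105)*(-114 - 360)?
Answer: -127664/35 ≈ -3647.5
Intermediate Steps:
g = -20
(-108/g + 241/105)*(-114 - 360) = (-108/(-20) + 241/105)*(-114 - 360) = (-108*(-1/20) + 241*(1/105))*(-474) = (27/5 + 241/105)*(-474) = (808/105)*(-474) = -127664/35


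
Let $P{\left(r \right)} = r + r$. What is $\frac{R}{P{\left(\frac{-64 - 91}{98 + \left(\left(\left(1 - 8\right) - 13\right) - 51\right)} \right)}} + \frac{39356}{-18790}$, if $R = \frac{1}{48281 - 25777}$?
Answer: $- \frac{27455740877}{13108354960} \approx -2.0945$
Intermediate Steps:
$P{\left(r \right)} = 2 r$
$R = \frac{1}{22504} \approx 4.4437 \cdot 10^{-5}$
$\frac{R}{P{\left(\frac{-64 - 91}{98 + \left(\left(\left(1 - 8\right) - 13\right) - 51\right)} \right)}} + \frac{39356}{-18790} = \frac{1}{22504 \cdot 2 \frac{-64 - 91}{98 + \left(\left(\left(1 - 8\right) - 13\right) - 51\right)}} + \frac{39356}{-18790} = \frac{1}{22504 \cdot 2 \left(- \frac{155}{98 - 71}\right)} + 39356 \left(- \frac{1}{18790}\right) = \frac{1}{22504 \cdot 2 \left(- \frac{155}{98 - 71}\right)} - \frac{19678}{9395} = \frac{1}{22504 \cdot 2 \left(- \frac{155}{27}\right)} - \frac{19678}{9395} = \frac{1}{22504 \left(- \frac{310}{27}\right)} - \frac{19678}{9395} = \frac{1}{22504} \left(- \frac{27}{310}\right) - \frac{19678}{9395} = - \frac{27}{6976240} - \frac{19678}{9395} = - \frac{27455740877}{13108354960}$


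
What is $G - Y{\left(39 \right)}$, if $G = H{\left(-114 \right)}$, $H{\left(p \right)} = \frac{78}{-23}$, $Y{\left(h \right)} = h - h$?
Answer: $- \frac{78}{23} \approx -3.3913$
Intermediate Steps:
$Y{\left(h \right)} = 0$
$H{\left(p \right)} = - \frac{78}{23}$ ($H{\left(p \right)} = 78 \left(- \frac{1}{23}\right) = - \frac{78}{23}$)
$G = - \frac{78}{23} \approx -3.3913$
$G - Y{\left(39 \right)} = - \frac{78}{23} - 0 = - \frac{78}{23} + 0 = - \frac{78}{23}$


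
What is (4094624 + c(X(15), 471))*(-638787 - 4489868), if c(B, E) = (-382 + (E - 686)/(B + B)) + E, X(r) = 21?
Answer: -126002064283115/6 ≈ -2.1000e+13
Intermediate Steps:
c(B, E) = -382 + E + (-686 + E)/(2*B) (c(B, E) = (-382 + (-686 + E)/((2*B))) + E = (-382 + (-686 + E)*(1/(2*B))) + E = (-382 + (-686 + E)/(2*B)) + E = -382 + E + (-686 + E)/(2*B))
(4094624 + c(X(15), 471))*(-638787 - 4489868) = (4094624 + (-343 + (½)*471 + 21*(-382 + 471))/21)*(-638787 - 4489868) = (4094624 + (-343 + 471/2 + 21*89)/21)*(-5128655) = (4094624 + (-343 + 471/2 + 1869)/21)*(-5128655) = (4094624 + (1/21)*(3523/2))*(-5128655) = (4094624 + 3523/42)*(-5128655) = (171977731/42)*(-5128655) = -126002064283115/6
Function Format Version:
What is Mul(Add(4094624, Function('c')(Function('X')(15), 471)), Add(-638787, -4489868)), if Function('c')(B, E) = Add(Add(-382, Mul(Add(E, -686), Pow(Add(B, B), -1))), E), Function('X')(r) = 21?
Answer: Rational(-126002064283115, 6) ≈ -2.1000e+13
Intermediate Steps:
Function('c')(B, E) = Add(-382, E, Mul(Rational(1, 2), Pow(B, -1), Add(-686, E))) (Function('c')(B, E) = Add(Add(-382, Mul(Add(-686, E), Pow(Mul(2, B), -1))), E) = Add(Add(-382, Mul(Add(-686, E), Mul(Rational(1, 2), Pow(B, -1)))), E) = Add(Add(-382, Mul(Rational(1, 2), Pow(B, -1), Add(-686, E))), E) = Add(-382, E, Mul(Rational(1, 2), Pow(B, -1), Add(-686, E))))
Mul(Add(4094624, Function('c')(Function('X')(15), 471)), Add(-638787, -4489868)) = Mul(Add(4094624, Mul(Pow(21, -1), Add(-343, Mul(Rational(1, 2), 471), Mul(21, Add(-382, 471))))), Add(-638787, -4489868)) = Mul(Add(4094624, Mul(Rational(1, 21), Add(-343, Rational(471, 2), Mul(21, 89)))), -5128655) = Mul(Add(4094624, Mul(Rational(1, 21), Add(-343, Rational(471, 2), 1869))), -5128655) = Mul(Add(4094624, Mul(Rational(1, 21), Rational(3523, 2))), -5128655) = Mul(Add(4094624, Rational(3523, 42)), -5128655) = Mul(Rational(171977731, 42), -5128655) = Rational(-126002064283115, 6)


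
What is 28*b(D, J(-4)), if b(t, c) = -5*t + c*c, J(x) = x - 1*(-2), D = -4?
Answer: 672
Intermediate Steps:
J(x) = 2 + x (J(x) = x + 2 = 2 + x)
b(t, c) = c² - 5*t (b(t, c) = -5*t + c² = c² - 5*t)
28*b(D, J(-4)) = 28*((2 - 4)² - 5*(-4)) = 28*((-2)² + 20) = 28*(4 + 20) = 28*24 = 672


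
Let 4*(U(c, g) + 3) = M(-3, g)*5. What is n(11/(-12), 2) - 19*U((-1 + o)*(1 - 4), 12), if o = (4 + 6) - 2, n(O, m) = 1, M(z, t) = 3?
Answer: -53/4 ≈ -13.250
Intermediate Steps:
o = 8 (o = 10 - 2 = 8)
U(c, g) = ¾ (U(c, g) = -3 + (3*5)/4 = -3 + (¼)*15 = -3 + 15/4 = ¾)
n(11/(-12), 2) - 19*U((-1 + o)*(1 - 4), 12) = 1 - 19*¾ = 1 - 57/4 = -53/4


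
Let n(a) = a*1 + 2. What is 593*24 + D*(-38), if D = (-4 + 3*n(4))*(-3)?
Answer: 15828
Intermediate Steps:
n(a) = 2 + a (n(a) = a + 2 = 2 + a)
D = -42 (D = (-4 + 3*(2 + 4))*(-3) = (-4 + 3*6)*(-3) = (-4 + 18)*(-3) = 14*(-3) = -42)
593*24 + D*(-38) = 593*24 - 42*(-38) = 14232 + 1596 = 15828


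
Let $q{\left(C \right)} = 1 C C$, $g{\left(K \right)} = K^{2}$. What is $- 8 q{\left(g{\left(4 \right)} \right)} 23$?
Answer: $-47104$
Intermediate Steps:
$q{\left(C \right)} = C^{2}$ ($q{\left(C \right)} = C C = C^{2}$)
$- 8 q{\left(g{\left(4 \right)} \right)} 23 = - 8 \left(4^{2}\right)^{2} \cdot 23 = - 8 \cdot 16^{2} \cdot 23 = \left(-8\right) 256 \cdot 23 = \left(-2048\right) 23 = -47104$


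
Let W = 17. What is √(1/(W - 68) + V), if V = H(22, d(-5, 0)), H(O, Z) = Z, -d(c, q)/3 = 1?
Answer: I*√7854/51 ≈ 1.7377*I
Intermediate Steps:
d(c, q) = -3 (d(c, q) = -3*1 = -3)
V = -3
√(1/(W - 68) + V) = √(1/(17 - 68) - 3) = √(1/(-51) - 3) = √(-1/51 - 3) = √(-154/51) = I*√7854/51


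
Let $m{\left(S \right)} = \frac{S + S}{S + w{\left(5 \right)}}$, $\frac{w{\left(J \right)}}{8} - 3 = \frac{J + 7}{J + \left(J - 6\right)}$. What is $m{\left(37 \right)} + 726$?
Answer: $\frac{61784}{85} \approx 726.87$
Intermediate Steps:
$w{\left(J \right)} = 24 + \frac{8 \left(7 + J\right)}{-6 + 2 J}$ ($w{\left(J \right)} = 24 + 8 \frac{J + 7}{J + \left(J - 6\right)} = 24 + 8 \frac{7 + J}{J + \left(J - 6\right)} = 24 + 8 \frac{7 + J}{J + \left(-6 + J\right)} = 24 + 8 \frac{7 + J}{-6 + 2 J} = 24 + \frac{8 \left(7 + J\right)}{-6 + 2 J}$)
$m{\left(S \right)} = \frac{2 S}{48 + S}$ ($m{\left(S \right)} = \frac{S + S}{S + \frac{4 \left(-11 + 7 \cdot 5\right)}{-3 + 5}} = \frac{2 S}{S + \frac{4 \left(-11 + 35\right)}{2}} = \frac{2 S}{S + 4 \cdot \frac{1}{2} \cdot 24} = \frac{2 S}{S + 48} = \frac{2 S}{48 + S}$)
$m{\left(37 \right)} + 726 = 2 \cdot 37 \frac{1}{48 + 37} + 726 = 2 \cdot 37 \cdot \frac{1}{85} + 726 = \frac{74}{85} + 726 = \frac{61784}{85}$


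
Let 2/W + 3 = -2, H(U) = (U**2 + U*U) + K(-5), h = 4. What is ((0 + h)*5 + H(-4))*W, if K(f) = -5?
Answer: -94/5 ≈ -18.800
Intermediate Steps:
H(U) = -5 + 2*U**2 (H(U) = (U**2 + U*U) - 5 = (U**2 + U**2) - 5 = 2*U**2 - 5 = -5 + 2*U**2)
W = -2/5 (W = 2/(-3 - 2) = 2/(-5) = 2*(-1/5) = -2/5 ≈ -0.40000)
((0 + h)*5 + H(-4))*W = ((0 + 4)*5 + (-5 + 2*(-4)**2))*(-2/5) = (4*5 + (-5 + 2*16))*(-2/5) = (20 + (-5 + 32))*(-2/5) = (20 + 27)*(-2/5) = 47*(-2/5) = -94/5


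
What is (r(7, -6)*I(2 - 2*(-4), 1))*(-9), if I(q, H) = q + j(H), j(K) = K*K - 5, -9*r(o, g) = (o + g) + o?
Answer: 48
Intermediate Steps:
r(o, g) = -2*o/9 - g/9 (r(o, g) = -((o + g) + o)/9 = -((g + o) + o)/9 = -(g + 2*o)/9 = -2*o/9 - g/9)
j(K) = -5 + K² (j(K) = K² - 5 = -5 + K²)
I(q, H) = -5 + q + H² (I(q, H) = q + (-5 + H²) = -5 + q + H²)
(r(7, -6)*I(2 - 2*(-4), 1))*(-9) = ((-2/9*7 - ⅑*(-6))*(-5 + (2 - 2*(-4)) + 1²))*(-9) = ((-14/9 + ⅔)*(-5 + (2 + 8) + 1))*(-9) = -8*(-5 + 10 + 1)/9*(-9) = -8/9*6*(-9) = -16/3*(-9) = 48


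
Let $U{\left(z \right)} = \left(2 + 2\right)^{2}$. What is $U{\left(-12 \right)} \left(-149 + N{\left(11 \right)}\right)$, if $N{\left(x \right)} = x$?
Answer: $-2208$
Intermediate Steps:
$U{\left(z \right)} = 16$ ($U{\left(z \right)} = 4^{2} = 16$)
$U{\left(-12 \right)} \left(-149 + N{\left(11 \right)}\right) = 16 \left(-149 + 11\right) = 16 \left(-138\right) = -2208$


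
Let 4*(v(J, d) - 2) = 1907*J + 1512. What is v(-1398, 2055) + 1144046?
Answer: 955859/2 ≈ 4.7793e+5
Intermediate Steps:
v(J, d) = 380 + 1907*J/4 (v(J, d) = 2 + (1907*J + 1512)/4 = 2 + (1512 + 1907*J)/4 = 2 + (378 + 1907*J/4) = 380 + 1907*J/4)
v(-1398, 2055) + 1144046 = (380 + (1907/4)*(-1398)) + 1144046 = (380 - 1332993/2) + 1144046 = -1332233/2 + 1144046 = 955859/2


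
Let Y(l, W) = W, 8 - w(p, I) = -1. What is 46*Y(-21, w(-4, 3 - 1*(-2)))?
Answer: 414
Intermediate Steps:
w(p, I) = 9 (w(p, I) = 8 - 1*(-1) = 8 + 1 = 9)
46*Y(-21, w(-4, 3 - 1*(-2))) = 46*9 = 414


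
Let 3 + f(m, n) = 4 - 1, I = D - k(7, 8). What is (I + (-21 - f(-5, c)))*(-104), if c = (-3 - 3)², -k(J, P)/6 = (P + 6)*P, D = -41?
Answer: -63440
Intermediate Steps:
k(J, P) = -6*P*(6 + P) (k(J, P) = -6*(P + 6)*P = -6*(6 + P)*P = -6*P*(6 + P))
I = 631 (I = -41 - (-6)*8*(6 + 8) = -41 - (-6)*8*14 = -41 - 1*(-672) = -41 + 672 = 631)
c = 36 (c = (-6)² = 36)
f(m, n) = 0 (f(m, n) = -3 + (4 - 1) = -3 + 3 = 0)
(I + (-21 - f(-5, c)))*(-104) = (631 + (-21 - 1*0))*(-104) = (631 + (-21 + 0))*(-104) = (631 - 21)*(-104) = 610*(-104) = -63440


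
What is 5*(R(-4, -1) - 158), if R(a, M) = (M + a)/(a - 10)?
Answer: -11035/14 ≈ -788.21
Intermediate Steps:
R(a, M) = (M + a)/(-10 + a)
5*(R(-4, -1) - 158) = 5*((-1 - 4)/(-10 - 4) - 158) = 5*(-5/(-14) - 158) = 5*(-1/14*(-5) - 158) = 5*(5/14 - 158) = 5*(-2207/14) = -11035/14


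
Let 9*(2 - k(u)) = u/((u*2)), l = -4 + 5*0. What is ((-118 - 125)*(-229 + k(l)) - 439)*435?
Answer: 47619885/2 ≈ 2.3810e+7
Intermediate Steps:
l = -4 (l = -4 + 0 = -4)
k(u) = 35/18 (k(u) = 2 - u/(9*(u*2)) = 2 - u/(9*(2*u)) = 2 - u*1/(2*u)/9 = 2 - ⅑*½ = 2 - 1/18 = 35/18)
((-118 - 125)*(-229 + k(l)) - 439)*435 = ((-118 - 125)*(-229 + 35/18) - 439)*435 = (-243*(-4087/18) - 439)*435 = (110349/2 - 439)*435 = (109471/2)*435 = 47619885/2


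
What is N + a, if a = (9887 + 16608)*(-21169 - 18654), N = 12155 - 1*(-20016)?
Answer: -1055078214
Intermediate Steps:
N = 32171 (N = 12155 + 20016 = 32171)
a = -1055110385 (a = 26495*(-39823) = -1055110385)
N + a = 32171 - 1055110385 = -1055078214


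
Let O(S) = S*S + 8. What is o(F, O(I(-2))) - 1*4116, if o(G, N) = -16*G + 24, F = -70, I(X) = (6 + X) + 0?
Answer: -2972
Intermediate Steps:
I(X) = 6 + X
O(S) = 8 + S² (O(S) = S² + 8 = 8 + S²)
o(G, N) = 24 - 16*G
o(F, O(I(-2))) - 1*4116 = (24 - 16*(-70)) - 1*4116 = (24 + 1120) - 4116 = 1144 - 4116 = -2972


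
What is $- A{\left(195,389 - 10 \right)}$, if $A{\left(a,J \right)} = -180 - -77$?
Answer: $103$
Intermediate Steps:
$A{\left(a,J \right)} = -103$ ($A{\left(a,J \right)} = -180 + 77 = -103$)
$- A{\left(195,389 - 10 \right)} = \left(-1\right) \left(-103\right) = 103$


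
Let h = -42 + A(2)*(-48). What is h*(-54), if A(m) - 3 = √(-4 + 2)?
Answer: 10044 + 2592*I*√2 ≈ 10044.0 + 3665.6*I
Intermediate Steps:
A(m) = 3 + I*√2 (A(m) = 3 + √(-4 + 2) = 3 + √(-2) = 3 + I*√2)
h = -186 - 48*I*√2 (h = -42 + (3 + I*√2)*(-48) = -42 + (-144 - 48*I*√2) = -186 - 48*I*√2 ≈ -186.0 - 67.882*I)
h*(-54) = (-186 - 48*I*√2)*(-54) = 10044 + 2592*I*√2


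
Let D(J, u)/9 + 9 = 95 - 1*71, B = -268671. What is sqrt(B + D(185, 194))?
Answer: 2*I*sqrt(67134) ≈ 518.21*I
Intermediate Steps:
D(J, u) = 135 (D(J, u) = -81 + 9*(95 - 1*71) = -81 + 9*(95 - 71) = -81 + 9*24 = -81 + 216 = 135)
sqrt(B + D(185, 194)) = sqrt(-268671 + 135) = sqrt(-268536) = 2*I*sqrt(67134)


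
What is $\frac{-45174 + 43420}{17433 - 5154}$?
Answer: $- \frac{1754}{12279} \approx -0.14285$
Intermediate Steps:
$\frac{-45174 + 43420}{17433 - 5154} = - \frac{1754}{17433 - 5154} = - \frac{1754}{12279}$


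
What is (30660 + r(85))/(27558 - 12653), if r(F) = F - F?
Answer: 6132/2981 ≈ 2.0570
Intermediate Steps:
r(F) = 0
(30660 + r(85))/(27558 - 12653) = (30660 + 0)/(27558 - 12653) = 30660/14905 = 30660*(1/14905) = 6132/2981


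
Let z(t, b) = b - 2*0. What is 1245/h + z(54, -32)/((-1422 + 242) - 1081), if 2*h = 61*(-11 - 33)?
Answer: -2772001/3034262 ≈ -0.91357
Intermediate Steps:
h = -1342 (h = (61*(-11 - 33))/2 = (61*(-44))/2 = (1/2)*(-2684) = -1342)
z(t, b) = b (z(t, b) = b + 0 = b)
1245/h + z(54, -32)/((-1422 + 242) - 1081) = 1245/(-1342) - 32/((-1422 + 242) - 1081) = 1245*(-1/1342) - 32/(-1180 - 1081) = -1245/1342 - 32/(-2261) = -1245/1342 - 32*(-1/2261) = -1245/1342 + 32/2261 = -2772001/3034262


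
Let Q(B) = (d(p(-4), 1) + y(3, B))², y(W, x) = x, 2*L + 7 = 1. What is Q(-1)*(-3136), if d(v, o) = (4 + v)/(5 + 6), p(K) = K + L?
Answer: -614656/121 ≈ -5079.8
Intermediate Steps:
L = -3 (L = -7/2 + (½)*1 = -7/2 + ½ = -3)
p(K) = -3 + K (p(K) = K - 3 = -3 + K)
d(v, o) = 4/11 + v/11 (d(v, o) = (4 + v)/11 = (4 + v)*(1/11) = 4/11 + v/11)
Q(B) = (-3/11 + B)² (Q(B) = ((4/11 + (-3 - 4)/11) + B)² = ((4/11 + (1/11)*(-7)) + B)² = ((4/11 - 7/11) + B)² = (-3/11 + B)²)
Q(-1)*(-3136) = ((-3 + 11*(-1))²/121)*(-3136) = ((-3 - 11)²/121)*(-3136) = ((1/121)*(-14)²)*(-3136) = ((1/121)*196)*(-3136) = (196/121)*(-3136) = -614656/121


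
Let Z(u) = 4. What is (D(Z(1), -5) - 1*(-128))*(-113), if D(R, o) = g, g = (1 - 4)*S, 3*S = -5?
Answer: -15029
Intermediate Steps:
S = -5/3 (S = (⅓)*(-5) = -5/3 ≈ -1.6667)
g = 5 (g = (1 - 4)*(-5/3) = -3*(-5/3) = 5)
D(R, o) = 5
(D(Z(1), -5) - 1*(-128))*(-113) = (5 - 1*(-128))*(-113) = (5 + 128)*(-113) = 133*(-113) = -15029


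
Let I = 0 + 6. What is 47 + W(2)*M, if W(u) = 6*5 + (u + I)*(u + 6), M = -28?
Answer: -2585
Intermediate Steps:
I = 6
W(u) = 30 + (6 + u)**2 (W(u) = 6*5 + (u + 6)*(u + 6) = 30 + (6 + u)*(6 + u) = 30 + (6 + u)**2)
47 + W(2)*M = 47 + (66 + 2**2 + 12*2)*(-28) = 47 + (66 + 4 + 24)*(-28) = 47 + 94*(-28) = 47 - 2632 = -2585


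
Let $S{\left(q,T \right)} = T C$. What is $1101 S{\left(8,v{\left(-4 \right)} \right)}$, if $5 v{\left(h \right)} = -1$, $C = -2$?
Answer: $\frac{2202}{5} \approx 440.4$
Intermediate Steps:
$v{\left(h \right)} = - \frac{1}{5}$ ($v{\left(h \right)} = \frac{1}{5} \left(-1\right) = - \frac{1}{5}$)
$S{\left(q,T \right)} = - 2 T$ ($S{\left(q,T \right)} = T \left(-2\right) = - 2 T$)
$1101 S{\left(8,v{\left(-4 \right)} \right)} = 1101 \left(\left(-2\right) \left(- \frac{1}{5}\right)\right) = 1101 \cdot \frac{2}{5} = \frac{2202}{5}$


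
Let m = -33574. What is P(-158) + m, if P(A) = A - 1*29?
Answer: -33761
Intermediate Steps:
P(A) = -29 + A (P(A) = A - 29 = -29 + A)
P(-158) + m = (-29 - 158) - 33574 = -187 - 33574 = -33761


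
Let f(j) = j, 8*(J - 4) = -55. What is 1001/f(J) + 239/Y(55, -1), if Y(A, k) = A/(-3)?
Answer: -456931/1265 ≈ -361.21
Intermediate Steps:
J = -23/8 (J = 4 + (⅛)*(-55) = 4 - 55/8 = -23/8 ≈ -2.8750)
Y(A, k) = -A/3 (Y(A, k) = A*(-⅓) = -A/3)
1001/f(J) + 239/Y(55, -1) = 1001/(-23/8) + 239/((-⅓*55)) = 1001*(-8/23) + 239/(-55/3) = -8008/23 + 239*(-3/55) = -8008/23 - 717/55 = -456931/1265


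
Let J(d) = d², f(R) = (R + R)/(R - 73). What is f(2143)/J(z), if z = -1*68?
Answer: 2143/4785840 ≈ 0.00044778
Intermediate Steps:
z = -68
f(R) = 2*R/(-73 + R) (f(R) = (2*R)/(-73 + R) = 2*R/(-73 + R))
f(2143)/J(z) = (2*2143/(-73 + 2143))/((-68)²) = (2*2143/2070)/4624 = (2*2143*(1/2070))*(1/4624) = (2143/1035)*(1/4624) = 2143/4785840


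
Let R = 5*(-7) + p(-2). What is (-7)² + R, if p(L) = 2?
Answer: 16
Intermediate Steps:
R = -33 (R = 5*(-7) + 2 = -35 + 2 = -33)
(-7)² + R = (-7)² - 33 = 49 - 33 = 16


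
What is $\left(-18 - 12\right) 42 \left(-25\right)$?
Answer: $31500$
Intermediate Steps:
$\left(-18 - 12\right) 42 \left(-25\right) = \left(-30\right) 42 \left(-25\right) = \left(-1260\right) \left(-25\right) = 31500$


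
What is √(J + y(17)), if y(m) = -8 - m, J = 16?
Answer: 3*I ≈ 3.0*I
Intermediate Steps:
√(J + y(17)) = √(16 + (-8 - 1*17)) = √(16 + (-8 - 17)) = √(16 - 25) = √(-9) = 3*I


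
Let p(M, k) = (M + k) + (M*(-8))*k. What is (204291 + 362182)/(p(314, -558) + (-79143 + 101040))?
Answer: 566473/1423349 ≈ 0.39799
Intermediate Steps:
p(M, k) = M + k - 8*M*k (p(M, k) = (M + k) + (-8*M)*k = (M + k) - 8*M*k = M + k - 8*M*k)
(204291 + 362182)/(p(314, -558) + (-79143 + 101040)) = (204291 + 362182)/((314 - 558 - 8*314*(-558)) + (-79143 + 101040)) = 566473/((314 - 558 + 1401696) + 21897) = 566473/(1401452 + 21897) = 566473/1423349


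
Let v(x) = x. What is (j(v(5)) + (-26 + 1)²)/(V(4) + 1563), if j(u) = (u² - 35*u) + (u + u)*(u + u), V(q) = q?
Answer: 575/1567 ≈ 0.36694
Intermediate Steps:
j(u) = -35*u + 5*u² (j(u) = (u² - 35*u) + (2*u)*(2*u) = (u² - 35*u) + 4*u² = -35*u + 5*u²)
(j(v(5)) + (-26 + 1)²)/(V(4) + 1563) = (5*5*(-7 + 5) + (-26 + 1)²)/(4 + 1563) = (5*5*(-2) + (-25)²)/1567 = (-50 + 625)*(1/1567) = 575*(1/1567) = 575/1567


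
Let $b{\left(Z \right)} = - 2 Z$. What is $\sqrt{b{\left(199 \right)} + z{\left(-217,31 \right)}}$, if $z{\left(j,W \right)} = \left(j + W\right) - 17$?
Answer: $i \sqrt{601} \approx 24.515 i$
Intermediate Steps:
$z{\left(j,W \right)} = -17 + W + j$ ($z{\left(j,W \right)} = \left(W + j\right) - 17 = -17 + W + j$)
$\sqrt{b{\left(199 \right)} + z{\left(-217,31 \right)}} = \sqrt{\left(-2\right) 199 - 203} = \sqrt{-398 - 203} = \sqrt{-601} = i \sqrt{601}$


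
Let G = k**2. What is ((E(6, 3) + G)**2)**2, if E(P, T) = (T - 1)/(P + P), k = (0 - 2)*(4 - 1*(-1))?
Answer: 130466162401/1296 ≈ 1.0067e+8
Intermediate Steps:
k = -10 (k = -2*(4 + 1) = -2*5 = -10)
G = 100 (G = (-10)**2 = 100)
E(P, T) = (-1 + T)/(2*P) (E(P, T) = (-1 + T)/((2*P)) = (-1 + T)*(1/(2*P)) = (-1 + T)/(2*P))
((E(6, 3) + G)**2)**2 = (((1/2)*(-1 + 3)/6 + 100)**2)**2 = (((1/2)*(1/6)*2 + 100)**2)**2 = ((1/6 + 100)**2)**2 = ((601/6)**2)**2 = (361201/36)**2 = 130466162401/1296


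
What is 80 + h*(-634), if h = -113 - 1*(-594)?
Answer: -304874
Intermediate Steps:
h = 481 (h = -113 + 594 = 481)
80 + h*(-634) = 80 + 481*(-634) = 80 - 304954 = -304874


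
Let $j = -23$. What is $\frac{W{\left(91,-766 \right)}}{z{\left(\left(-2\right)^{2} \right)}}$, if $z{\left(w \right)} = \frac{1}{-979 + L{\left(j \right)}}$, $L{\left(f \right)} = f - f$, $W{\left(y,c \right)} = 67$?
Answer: $-65593$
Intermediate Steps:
$L{\left(f \right)} = 0$
$z{\left(w \right)} = - \frac{1}{979}$ ($z{\left(w \right)} = \frac{1}{-979 + 0} = \frac{1}{-979} = - \frac{1}{979}$)
$\frac{W{\left(91,-766 \right)}}{z{\left(\left(-2\right)^{2} \right)}} = \frac{67}{- \frac{1}{979}} = 67 \left(-979\right) = -65593$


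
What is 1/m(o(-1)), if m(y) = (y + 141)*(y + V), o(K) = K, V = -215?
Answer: -1/30240 ≈ -3.3069e-5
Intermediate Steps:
m(y) = (-215 + y)*(141 + y) (m(y) = (y + 141)*(y - 215) = (141 + y)*(-215 + y) = (-215 + y)*(141 + y))
1/m(o(-1)) = 1/(-30315 + (-1)² - 74*(-1)) = 1/(-30315 + 1 + 74) = 1/(-30240) = -1/30240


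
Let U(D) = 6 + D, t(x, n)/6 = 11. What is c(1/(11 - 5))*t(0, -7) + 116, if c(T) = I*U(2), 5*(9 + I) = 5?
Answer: -4108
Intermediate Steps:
I = -8 (I = -9 + (1/5)*5 = -9 + 1 = -8)
t(x, n) = 66 (t(x, n) = 6*11 = 66)
c(T) = -64 (c(T) = -8*(6 + 2) = -8*8 = -64)
c(1/(11 - 5))*t(0, -7) + 116 = -64*66 + 116 = -4224 + 116 = -4108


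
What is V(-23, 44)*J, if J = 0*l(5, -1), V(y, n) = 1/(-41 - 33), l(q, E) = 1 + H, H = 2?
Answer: 0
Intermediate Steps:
l(q, E) = 3 (l(q, E) = 1 + 2 = 3)
V(y, n) = -1/74 (V(y, n) = 1/(-74) = -1/74)
J = 0 (J = 0*3 = 0)
V(-23, 44)*J = -1/74*0 = 0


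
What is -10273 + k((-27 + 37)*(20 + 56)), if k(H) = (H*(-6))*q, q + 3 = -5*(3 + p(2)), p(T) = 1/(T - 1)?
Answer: 94607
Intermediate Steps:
p(T) = 1/(-1 + T)
q = -23 (q = -3 - 5*(3 + 1/(-1 + 2)) = -3 - 5*(3 + 1/1) = -3 - 5*(3 + 1) = -3 - 5*4 = -3 - 20 = -23)
k(H) = 138*H (k(H) = (H*(-6))*(-23) = -6*H*(-23) = 138*H)
-10273 + k((-27 + 37)*(20 + 56)) = -10273 + 138*((-27 + 37)*(20 + 56)) = -10273 + 138*(10*76) = -10273 + 138*760 = -10273 + 104880 = 94607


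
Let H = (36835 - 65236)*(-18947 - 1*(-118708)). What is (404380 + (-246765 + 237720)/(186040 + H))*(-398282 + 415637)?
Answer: 19882921330914178875/2833126121 ≈ 7.0180e+9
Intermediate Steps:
H = -2833312161 (H = -28401*(-18947 + 118708) = -28401*99761 = -2833312161)
(404380 + (-246765 + 237720)/(186040 + H))*(-398282 + 415637) = (404380 + (-246765 + 237720)/(186040 - 2833312161))*(-398282 + 415637) = (404380 - 9045/(-2833126121))*17355 = (404380 - 9045*(-1/2833126121))*17355 = (404380 + 9045/2833126121)*17355 = (1145659540819025/2833126121)*17355 = 19882921330914178875/2833126121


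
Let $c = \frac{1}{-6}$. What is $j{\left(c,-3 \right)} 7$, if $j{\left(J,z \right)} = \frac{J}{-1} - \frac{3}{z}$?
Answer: $\frac{49}{6} \approx 8.1667$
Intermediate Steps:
$c = - \frac{1}{6} \approx -0.16667$
$j{\left(J,z \right)} = - J - \frac{3}{z}$ ($j{\left(J,z \right)} = J \left(-1\right) - \frac{3}{z} = - J - \frac{3}{z}$)
$j{\left(c,-3 \right)} 7 = \left(\left(-1\right) \left(- \frac{1}{6}\right) - \frac{3}{-3}\right) 7 = \left(\frac{1}{6} - -1\right) 7 = \left(\frac{1}{6} + 1\right) 7 = \frac{7}{6} \cdot 7 = \frac{49}{6}$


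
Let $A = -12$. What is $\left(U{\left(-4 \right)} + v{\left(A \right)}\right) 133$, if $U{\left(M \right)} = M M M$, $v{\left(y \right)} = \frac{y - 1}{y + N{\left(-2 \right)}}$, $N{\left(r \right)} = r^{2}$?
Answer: $- \frac{66367}{8} \approx -8295.9$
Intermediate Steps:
$v{\left(y \right)} = \frac{-1 + y}{4 + y}$ ($v{\left(y \right)} = \frac{y - 1}{y + \left(-2\right)^{2}} = \frac{-1 + y}{y + 4} = \frac{-1 + y}{4 + y}$)
$U{\left(M \right)} = M^{3}$ ($U{\left(M \right)} = M^{2} M = M^{3}$)
$\left(U{\left(-4 \right)} + v{\left(A \right)}\right) 133 = \left(\left(-4\right)^{3} + \frac{-1 - 12}{4 - 12}\right) 133 = \left(-64 + \frac{1}{-8} \left(-13\right)\right) 133 = \left(-64 - - \frac{13}{8}\right) 133 = \left(-64 + \frac{13}{8}\right) 133 = \left(- \frac{499}{8}\right) 133 = - \frac{66367}{8}$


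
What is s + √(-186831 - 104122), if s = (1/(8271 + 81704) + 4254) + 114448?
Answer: 10680212451/89975 + I*√290953 ≈ 1.187e+5 + 539.4*I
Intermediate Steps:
s = 10680212451/89975 (s = (1/89975 + 4254) + 114448 = 382753651/89975 + 114448 = 10680212451/89975 ≈ 1.1870e+5)
s + √(-186831 - 104122) = 10680212451/89975 + √(-186831 - 104122) = 10680212451/89975 + √(-290953) = 10680212451/89975 + I*√290953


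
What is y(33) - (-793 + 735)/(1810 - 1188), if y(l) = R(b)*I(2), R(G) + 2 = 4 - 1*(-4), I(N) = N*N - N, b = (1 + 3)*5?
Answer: 3761/311 ≈ 12.093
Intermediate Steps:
b = 20 (b = 4*5 = 20)
I(N) = N² - N
R(G) = 6 (R(G) = -2 + (4 - 1*(-4)) = -2 + (4 + 4) = -2 + 8 = 6)
y(l) = 12 (y(l) = 6*(2*(-1 + 2)) = 6*(2*1) = 6*2 = 12)
y(33) - (-793 + 735)/(1810 - 1188) = 12 - (-793 + 735)/(1810 - 1188) = 12 - (-58)/622 = 12 - 1*(-29/311) = 12 + 29/311 = 3761/311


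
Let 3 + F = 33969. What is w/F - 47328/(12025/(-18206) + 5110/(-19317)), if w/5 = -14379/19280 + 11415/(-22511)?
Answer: 5452630618926420907813619/106572196935742916640 ≈ 51164.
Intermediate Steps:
F = 33966 (F = -3 + 33969 = 33966)
w = -543766869/86802416 (w = 5*(-14379/19280 + 11415/(-22511)) = 5*(-14379*1/19280 + 11415*(-1/22511)) = 5*(-14379/19280 - 11415/22511) = 5*(-543766869/434012080) = -543766869/86802416 ≈ -6.2644)
w/F - 47328/(12025/(-18206) + 5110/(-19317)) = -543766869/86802416/33966 - 47328/(12025/(-18206) + 5110/(-19317)) = -543766869/86802416*1/33966 - 47328/(12025*(-1/18206) + 5110*(-1/19317)) = -60418541/327592317984 - 47328/(-12025/18206 - 5110/19317) = -60418541/327592317984 - 47328/(-325319585/351685302) = -60418541/327592317984 - 47328*(-351685302/325319585) = -60418541/327592317984 + 16644561973056/325319585 = 5452630618926420907813619/106572196935742916640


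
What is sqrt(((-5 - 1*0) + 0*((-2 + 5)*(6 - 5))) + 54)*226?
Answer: 1582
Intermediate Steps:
sqrt(((-5 - 1*0) + 0*((-2 + 5)*(6 - 5))) + 54)*226 = sqrt(((-5 + 0) + 0*(3*1)) + 54)*226 = sqrt((-5 + 0*3) + 54)*226 = sqrt((-5 + 0) + 54)*226 = sqrt(-5 + 54)*226 = sqrt(49)*226 = 7*226 = 1582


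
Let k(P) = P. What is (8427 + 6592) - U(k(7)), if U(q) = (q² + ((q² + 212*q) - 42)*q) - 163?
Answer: 4696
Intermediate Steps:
U(q) = -163 + q² + q*(-42 + q² + 212*q) (U(q) = (q² + (-42 + q² + 212*q)*q) - 163 = (q² + q*(-42 + q² + 212*q)) - 163 = -163 + q² + q*(-42 + q² + 212*q))
(8427 + 6592) - U(k(7)) = (8427 + 6592) - (-163 + 7³ - 42*7 + 213*7²) = 15019 - (-163 + 343 - 294 + 213*49) = 15019 - (-163 + 343 - 294 + 10437) = 15019 - 1*10323 = 15019 - 10323 = 4696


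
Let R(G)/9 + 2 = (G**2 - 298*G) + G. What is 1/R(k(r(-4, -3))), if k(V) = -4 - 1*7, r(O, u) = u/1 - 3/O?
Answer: 1/30474 ≈ 3.2815e-5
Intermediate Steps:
r(O, u) = u - 3/O (r(O, u) = u*1 - 3/O = u - 3/O)
k(V) = -11 (k(V) = -4 - 7 = -11)
R(G) = -18 - 2673*G + 9*G**2 (R(G) = -18 + 9*((G**2 - 298*G) + G) = -18 + 9*(G**2 - 297*G) = -18 + (-2673*G + 9*G**2) = -18 - 2673*G + 9*G**2)
1/R(k(r(-4, -3))) = 1/(-18 - 2673*(-11) + 9*(-11)**2) = 1/(-18 + 29403 + 9*121) = 1/(-18 + 29403 + 1089) = 1/30474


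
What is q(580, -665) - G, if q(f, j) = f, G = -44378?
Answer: 44958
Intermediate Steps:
q(580, -665) - G = 580 - 1*(-44378) = 580 + 44378 = 44958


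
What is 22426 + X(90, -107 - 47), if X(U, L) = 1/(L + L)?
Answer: 6907207/308 ≈ 22426.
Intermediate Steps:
X(U, L) = 1/(2*L)
22426 + X(90, -107 - 47) = 22426 + 1/(2*(-107 - 47)) = 22426 + (½)/(-154) = 22426 + (½)*(-1/154) = 22426 - 1/308 = 6907207/308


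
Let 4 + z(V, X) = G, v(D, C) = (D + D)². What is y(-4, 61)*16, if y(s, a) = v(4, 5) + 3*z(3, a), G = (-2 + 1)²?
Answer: 880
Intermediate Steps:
v(D, C) = 4*D² (v(D, C) = (2*D)² = 4*D²)
G = 1 (G = (-1)² = 1)
z(V, X) = -3 (z(V, X) = -4 + 1 = -3)
y(s, a) = 55 (y(s, a) = 4*4² + 3*(-3) = 4*16 - 9 = 64 - 9 = 55)
y(-4, 61)*16 = 55*16 = 880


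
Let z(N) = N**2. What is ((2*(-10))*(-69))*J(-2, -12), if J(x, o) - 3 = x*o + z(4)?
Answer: 59340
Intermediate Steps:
J(x, o) = 19 + o*x (J(x, o) = 3 + (x*o + 4**2) = 3 + (o*x + 16) = 3 + (16 + o*x) = 19 + o*x)
((2*(-10))*(-69))*J(-2, -12) = ((2*(-10))*(-69))*(19 - 12*(-2)) = (-20*(-69))*(19 + 24) = 1380*43 = 59340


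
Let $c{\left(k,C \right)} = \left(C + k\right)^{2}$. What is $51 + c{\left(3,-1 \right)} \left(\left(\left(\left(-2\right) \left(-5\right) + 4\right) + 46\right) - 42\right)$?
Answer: $123$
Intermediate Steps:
$51 + c{\left(3,-1 \right)} \left(\left(\left(\left(-2\right) \left(-5\right) + 4\right) + 46\right) - 42\right) = 51 + \left(-1 + 3\right)^{2} \left(\left(\left(\left(-2\right) \left(-5\right) + 4\right) + 46\right) - 42\right) = 51 + 2^{2} \left(\left(\left(10 + 4\right) + 46\right) - 42\right) = 51 + 4 \left(\left(14 + 46\right) - 42\right) = 51 + 4 \left(60 - 42\right) = 51 + 4 \cdot 18 = 51 + 72 = 123$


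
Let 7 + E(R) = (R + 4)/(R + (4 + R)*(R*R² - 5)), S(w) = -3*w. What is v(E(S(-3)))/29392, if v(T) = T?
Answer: -2997/12586456 ≈ -0.00023811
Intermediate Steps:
E(R) = -7 + (4 + R)/(R + (-5 + R³)*(4 + R)) (E(R) = -7 + (R + 4)/(R + (4 + R)*(R*R² - 5)) = -7 + (4 + R)/(R + (4 + R)*(R³ - 5)) = -7 + (4 + R)/(R + (4 + R)*(-5 + R³)) = -7 + (4 + R)/(R + (-5 + R³)*(4 + R)))
v(E(S(-3)))/29392 = ((144 - 28*(-3*(-3))³ - 7*(-3*(-3))⁴ + 29*(-3*(-3)))/(-20 + (-3*(-3))⁴ - (-12)*(-3) + 4*(-3*(-3))³))/29392 = ((144 - 28*9³ - 7*9⁴ + 29*9)/(-20 + 9⁴ - 4*9 + 4*9³))*(1/29392) = ((144 - 28*729 - 7*6561 + 261)/(-20 + 6561 - 36 + 4*729))*(1/29392) = ((144 - 20412 - 45927 + 261)/(-20 + 6561 - 36 + 2916))*(1/29392) = (-65934/9421)*(1/29392) = ((1/9421)*(-65934))*(1/29392) = -65934/9421*1/29392 = -2997/12586456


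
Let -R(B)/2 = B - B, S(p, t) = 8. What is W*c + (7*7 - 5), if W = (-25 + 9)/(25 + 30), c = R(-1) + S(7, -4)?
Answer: 2292/55 ≈ 41.673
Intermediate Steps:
R(B) = 0 (R(B) = -2*(B - B) = -2*0 = 0)
c = 8 (c = 0 + 8 = 8)
W = -16/55 ≈ -0.29091
W*c + (7*7 - 5) = -16/55*8 + (7*7 - 5) = -128/55 + (49 - 5) = -128/55 + 44 = 2292/55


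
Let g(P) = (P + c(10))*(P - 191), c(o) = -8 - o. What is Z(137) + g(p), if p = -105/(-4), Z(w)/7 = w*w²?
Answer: 287969789/16 ≈ 1.7998e+7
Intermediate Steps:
Z(w) = 7*w³ (Z(w) = 7*(w*w²) = 7*w³)
p = 105/4 (p = -105*(-¼) = 105/4 ≈ 26.250)
g(P) = (-191 + P)*(-18 + P) (g(P) = (P + (-8 - 1*10))*(P - 191) = (P + (-8 - 10))*(-191 + P) = (P - 18)*(-191 + P) = (-18 + P)*(-191 + P) = (-191 + P)*(-18 + P))
Z(137) + g(p) = 7*137³ + (3438 + (105/4)² - 209*105/4) = 7*2571353 + (3438 + 11025/16 - 21945/4) = 17999471 - 21747/16 = 287969789/16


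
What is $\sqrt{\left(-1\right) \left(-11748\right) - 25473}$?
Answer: $15 i \sqrt{61} \approx 117.15 i$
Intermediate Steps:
$\sqrt{\left(-1\right) \left(-11748\right) - 25473} = \sqrt{11748 - 25473} = \sqrt{-13725} = 15 i \sqrt{61}$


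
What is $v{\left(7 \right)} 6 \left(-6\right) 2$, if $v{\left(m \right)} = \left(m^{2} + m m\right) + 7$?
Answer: $-7560$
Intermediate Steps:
$v{\left(m \right)} = 7 + 2 m^{2}$ ($v{\left(m \right)} = \left(m^{2} + m^{2}\right) + 7 = 2 m^{2} + 7 = 7 + 2 m^{2}$)
$v{\left(7 \right)} 6 \left(-6\right) 2 = \left(7 + 2 \cdot 7^{2}\right) 6 \left(-6\right) 2 = \left(7 + 2 \cdot 49\right) \left(-36\right) 2 = \left(7 + 98\right) \left(-36\right) 2 = 105 \left(-36\right) 2 = \left(-3780\right) 2 = -7560$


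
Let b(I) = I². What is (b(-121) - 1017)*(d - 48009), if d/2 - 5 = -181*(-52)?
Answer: -397480200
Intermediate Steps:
d = 18834 (d = 10 + 2*(-181*(-52)) = 10 + 2*9412 = 10 + 18824 = 18834)
(b(-121) - 1017)*(d - 48009) = ((-121)² - 1017)*(18834 - 48009) = (14641 - 1017)*(-29175) = 13624*(-29175) = -397480200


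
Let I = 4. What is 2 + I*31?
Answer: 126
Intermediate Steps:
2 + I*31 = 2 + 4*31 = 2 + 124 = 126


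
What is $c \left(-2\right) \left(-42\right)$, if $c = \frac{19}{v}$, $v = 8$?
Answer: $\frac{399}{2} \approx 199.5$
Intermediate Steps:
$c = \frac{19}{8} \approx 2.375$
$c \left(-2\right) \left(-42\right) = \frac{19}{8} \left(-2\right) \left(-42\right) = \left(- \frac{19}{4}\right) \left(-42\right) = \frac{399}{2}$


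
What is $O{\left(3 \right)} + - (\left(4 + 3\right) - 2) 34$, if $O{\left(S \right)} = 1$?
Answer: $-169$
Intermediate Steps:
$O{\left(3 \right)} + - (\left(4 + 3\right) - 2) 34 = 1 + - (\left(4 + 3\right) - 2) 34 = 1 + - (7 - 2) 34 = 1 + \left(-1\right) 5 \cdot 34 = 1 - 170 = -169$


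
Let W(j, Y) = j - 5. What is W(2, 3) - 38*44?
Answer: -1675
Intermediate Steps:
W(j, Y) = -5 + j
W(2, 3) - 38*44 = (-5 + 2) - 38*44 = -3 - 1672 = -1675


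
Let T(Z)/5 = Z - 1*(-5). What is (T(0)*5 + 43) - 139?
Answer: 29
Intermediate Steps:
T(Z) = 25 + 5*Z (T(Z) = 5*(Z - 1*(-5)) = 5*(Z + 5) = 5*(5 + Z) = 25 + 5*Z)
(T(0)*5 + 43) - 139 = ((25 + 5*0)*5 + 43) - 139 = ((25 + 0)*5 + 43) - 139 = (25*5 + 43) - 139 = (125 + 43) - 139 = 168 - 139 = 29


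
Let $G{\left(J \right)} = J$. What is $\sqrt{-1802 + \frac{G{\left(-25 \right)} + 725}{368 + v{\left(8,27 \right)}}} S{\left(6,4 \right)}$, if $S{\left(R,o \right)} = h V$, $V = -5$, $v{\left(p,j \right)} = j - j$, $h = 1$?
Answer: $- \frac{15 i \sqrt{423223}}{46} \approx - 212.14 i$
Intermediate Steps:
$v{\left(p,j \right)} = 0$
$S{\left(R,o \right)} = -5$ ($S{\left(R,o \right)} = 1 \left(-5\right) = -5$)
$\sqrt{-1802 + \frac{G{\left(-25 \right)} + 725}{368 + v{\left(8,27 \right)}}} S{\left(6,4 \right)} = \sqrt{-1802 + \frac{-25 + 725}{368 + 0}} \left(-5\right) = \sqrt{-1802 + \frac{700}{368}} \left(-5\right) = \sqrt{-1802 + 700 \cdot \frac{1}{368}} \left(-5\right) = \sqrt{-1802 + \frac{175}{92}} \left(-5\right) = \sqrt{- \frac{165609}{92}} \left(-5\right) = \frac{3 i \sqrt{423223}}{46} \left(-5\right) = - \frac{15 i \sqrt{423223}}{46}$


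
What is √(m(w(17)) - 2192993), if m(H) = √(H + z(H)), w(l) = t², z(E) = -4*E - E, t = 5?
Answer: √(-2192993 + 10*I) ≈ 0.003 + 1480.9*I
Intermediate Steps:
z(E) = -5*E
w(l) = 25 (w(l) = 5² = 25)
m(H) = 2*√(-H) (m(H) = √(H - 5*H) = √(-4*H) = 2*√(-H))
√(m(w(17)) - 2192993) = √(2*√(-1*25) - 2192993) = √(2*√(-25) - 2192993) = √(2*(5*I) - 2192993) = √(10*I - 2192993) = √(-2192993 + 10*I)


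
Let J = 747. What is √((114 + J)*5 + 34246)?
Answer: √38551 ≈ 196.34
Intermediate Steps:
√((114 + J)*5 + 34246) = √((114 + 747)*5 + 34246) = √(861*5 + 34246) = √(4305 + 34246) = √38551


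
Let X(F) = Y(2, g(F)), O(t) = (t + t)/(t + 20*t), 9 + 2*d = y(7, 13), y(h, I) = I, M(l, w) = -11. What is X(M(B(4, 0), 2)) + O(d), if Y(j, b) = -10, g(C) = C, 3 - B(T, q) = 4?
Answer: -208/21 ≈ -9.9048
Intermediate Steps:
B(T, q) = -1 (B(T, q) = 3 - 1*4 = 3 - 4 = -1)
d = 2 (d = -9/2 + (½)*13 = -9/2 + 13/2 = 2)
O(t) = 2/21 (O(t) = (2*t)/((21*t)) = (2*t)*(1/(21*t)) = 2/21)
X(F) = -10
X(M(B(4, 0), 2)) + O(d) = -10 + 2/21 = -208/21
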